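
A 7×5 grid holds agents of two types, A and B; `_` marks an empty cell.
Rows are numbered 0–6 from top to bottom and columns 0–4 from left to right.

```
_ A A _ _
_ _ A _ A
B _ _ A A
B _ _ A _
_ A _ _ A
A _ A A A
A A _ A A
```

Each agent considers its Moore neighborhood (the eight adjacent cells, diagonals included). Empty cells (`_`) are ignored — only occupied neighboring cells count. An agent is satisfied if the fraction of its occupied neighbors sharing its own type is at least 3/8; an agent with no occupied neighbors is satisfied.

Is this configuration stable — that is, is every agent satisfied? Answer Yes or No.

Yes

(0,1)A 2/2 ok
(0,2)A 2/2 ok
(1,2)A 3/3 ok
(1,4)A 2/2 ok
(2,0)B 1/1 ok
(2,3)A 4/4 ok
(2,4)A 3/3 ok
(3,0)B 1/2 ok
(3,3)A 3/3 ok
(4,1)A 2/3 ok
(4,4)A 3/3 ok
(5,0)A 3/3 ok
(5,2)A 4/4 ok
(5,3)A 5/5 ok
(5,4)A 4/4 ok
(6,0)A 2/2 ok
(6,1)A 3/3 ok
(6,3)A 4/4 ok
(6,4)A 3/3 ok
All meet the threshold, so the configuration is stable.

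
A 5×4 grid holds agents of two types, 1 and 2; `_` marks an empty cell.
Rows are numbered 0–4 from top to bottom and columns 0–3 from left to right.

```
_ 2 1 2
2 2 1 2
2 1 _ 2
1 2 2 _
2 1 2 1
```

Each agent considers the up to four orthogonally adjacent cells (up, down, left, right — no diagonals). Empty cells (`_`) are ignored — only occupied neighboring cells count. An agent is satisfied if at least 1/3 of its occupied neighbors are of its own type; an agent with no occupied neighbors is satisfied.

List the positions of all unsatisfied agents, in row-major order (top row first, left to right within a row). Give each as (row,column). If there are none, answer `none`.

(0,1)2 1/2 satisfied
(0,2)1 1/3 satisfied
(0,3)2 1/2 satisfied
(1,0)2 2/2 satisfied
(1,1)2 2/4 satisfied
(1,2)1 1/3 satisfied
(1,3)2 2/3 satisfied
(2,0)2 1/3 satisfied
(2,1)1 0/3 not
(2,3)2 1/1 satisfied
(3,0)1 0/3 not
(3,1)2 1/4 not
(3,2)2 2/2 satisfied
(4,0)2 0/2 not
(4,1)1 0/3 not
(4,2)2 1/3 satisfied
(4,3)1 0/1 not

(2,1), (3,0), (3,1), (4,0), (4,1), (4,3)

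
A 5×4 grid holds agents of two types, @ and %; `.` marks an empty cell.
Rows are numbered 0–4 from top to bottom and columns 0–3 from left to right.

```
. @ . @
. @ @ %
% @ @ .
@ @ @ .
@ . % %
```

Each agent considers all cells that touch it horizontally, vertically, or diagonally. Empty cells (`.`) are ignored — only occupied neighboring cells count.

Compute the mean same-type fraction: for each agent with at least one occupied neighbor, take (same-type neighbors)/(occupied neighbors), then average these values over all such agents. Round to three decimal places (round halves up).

Row 0: (0,1)@ 2/2 · (0,3)@ 1/2
Row 1: (1,1)@ 4/5 · (1,2)@ 5/6 · (1,3)% 0/3
Row 2: (2,0)% 0/4 · (2,1)@ 6/7 · (2,2)@ 5/6
Row 3: (3,0)@ 3/4 · (3,1)@ 5/7 · (3,2)@ 3/5
Row 4: (4,0)@ 2/2 · (4,2)% 1/3 · (4,3)% 1/2
Sum over 14 agents: 2/2 + 1/2 + 4/5 + 5/6 + 0/3 + 0/4 + 6/7 + 5/6 + 3/4 + 5/7 + 3/5 + 2/2 + 1/3 + 1/2 = 1221/140; mean = 1221/140 ÷ 14 = 1221/1960 = 0.622959… → 0.623.

0.623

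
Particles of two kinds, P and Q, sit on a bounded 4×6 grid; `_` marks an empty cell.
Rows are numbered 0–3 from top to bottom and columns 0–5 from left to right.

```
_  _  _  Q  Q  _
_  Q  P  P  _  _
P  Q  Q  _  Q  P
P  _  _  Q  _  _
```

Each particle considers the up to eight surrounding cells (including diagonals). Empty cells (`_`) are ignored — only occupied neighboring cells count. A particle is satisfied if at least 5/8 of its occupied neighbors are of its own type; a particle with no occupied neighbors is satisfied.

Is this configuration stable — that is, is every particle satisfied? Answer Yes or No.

No

Row 0: (0,3)Q 1/3 unhappy · (0,4)Q 1/2 unhappy
Row 1: (1,1)Q 2/4 unhappy · (1,2)P 1/5 unhappy · (1,3)P 1/5 unhappy
Row 2: (2,0)P 1/3 unhappy · (2,1)Q 2/5 unhappy · (2,2)Q 3/5 unhappy · (2,4)Q 1/3 unhappy · (2,5)P 0/1 unhappy
Row 3: (3,0)P 1/2 unhappy · (3,3)Q 2/2 ok
For instance (0,3) has only 1/3 same-type neighbors, below 5/8.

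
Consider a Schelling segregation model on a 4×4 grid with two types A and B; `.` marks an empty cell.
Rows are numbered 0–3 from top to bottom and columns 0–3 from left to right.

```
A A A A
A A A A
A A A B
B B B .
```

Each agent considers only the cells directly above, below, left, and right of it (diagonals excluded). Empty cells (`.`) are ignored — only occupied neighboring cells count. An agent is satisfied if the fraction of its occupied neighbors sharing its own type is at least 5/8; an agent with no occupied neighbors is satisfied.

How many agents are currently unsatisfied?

4

Row 0: (0,0)A 2/2 ok · (0,1)A 3/3 ok · (0,2)A 3/3 ok · (0,3)A 2/2 ok
Row 1: (1,0)A 3/3 ok · (1,1)A 4/4 ok · (1,2)A 4/4 ok · (1,3)A 2/3 ok
Row 2: (2,0)A 2/3 ok · (2,1)A 3/4 ok · (2,2)A 2/4 unhappy · (2,3)B 0/2 unhappy
Row 3: (3,0)B 1/2 unhappy · (3,1)B 2/3 ok · (3,2)B 1/2 unhappy
Unsatisfied: (2,2), (2,3), (3,0), (3,2) — 4 in total.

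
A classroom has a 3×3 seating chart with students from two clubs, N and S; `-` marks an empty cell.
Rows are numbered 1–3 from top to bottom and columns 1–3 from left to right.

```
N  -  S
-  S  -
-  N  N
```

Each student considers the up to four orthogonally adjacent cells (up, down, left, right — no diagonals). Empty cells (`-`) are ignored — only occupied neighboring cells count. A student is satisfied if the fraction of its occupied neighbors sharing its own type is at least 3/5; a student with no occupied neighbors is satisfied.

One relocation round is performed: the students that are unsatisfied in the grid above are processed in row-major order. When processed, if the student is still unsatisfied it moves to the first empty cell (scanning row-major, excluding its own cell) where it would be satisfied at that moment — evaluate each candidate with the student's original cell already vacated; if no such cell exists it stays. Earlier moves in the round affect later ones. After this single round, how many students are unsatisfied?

0

Initially unsatisfied (in order): (2,2), (3,2).
  (2,2): no empty cell satisfies it; stays.
  (3,2) → (3,1).
Resulting grid:
N - S
- S -
N - N
All satisfied now.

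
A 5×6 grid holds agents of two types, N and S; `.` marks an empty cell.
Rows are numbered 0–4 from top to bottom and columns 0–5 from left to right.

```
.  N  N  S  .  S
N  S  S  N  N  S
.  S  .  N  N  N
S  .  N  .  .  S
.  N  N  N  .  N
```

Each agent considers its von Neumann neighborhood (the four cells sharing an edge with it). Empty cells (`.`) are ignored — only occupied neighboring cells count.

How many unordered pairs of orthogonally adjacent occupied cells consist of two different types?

Scan each occupied cell's neighbors to the right and below so each pair is counted once.
Row 0: N(0,1)–N(0,2)= N(0,1)–S(1,1)≠ N(0,2)–S(0,3)≠ N(0,2)–S(1,2)≠ S(0,3)–N(1,3)≠ S(0,5)–S(1,5)=  → 4/6 unlike.
Row 1: N(1,0)–S(1,1)≠ S(1,1)–S(1,2)= S(1,1)–S(2,1)= S(1,2)–N(1,3)≠ N(1,3)–N(1,4)= N(1,3)–N(2,3)= N(1,4)–S(1,5)≠ N(1,4)–N(2,4)= S(1,5)–N(2,5)≠  → 4/9 unlike.
Row 2: N(2,3)–N(2,4)= N(2,4)–N(2,5)= N(2,5)–S(3,5)≠  → 1/3 unlike.
Row 3: N(3,2)–N(4,2)= S(3,5)–N(4,5)≠  → 1/2 unlike.
Row 4: N(4,1)–N(4,2)= N(4,2)–N(4,3)=  → 0/2 unlike.
Total adjacent occupied pairs: 22; unlike-type pairs: 10.

10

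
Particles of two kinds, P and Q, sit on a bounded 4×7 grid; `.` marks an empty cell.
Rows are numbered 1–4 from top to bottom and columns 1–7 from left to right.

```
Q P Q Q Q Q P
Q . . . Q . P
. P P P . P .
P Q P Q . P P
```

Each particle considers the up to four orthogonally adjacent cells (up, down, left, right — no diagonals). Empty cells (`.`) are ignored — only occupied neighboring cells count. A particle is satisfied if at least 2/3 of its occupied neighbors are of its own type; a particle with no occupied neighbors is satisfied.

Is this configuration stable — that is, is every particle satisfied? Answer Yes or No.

No

(1,1)Q 1/2 unhappy
(1,2)P 0/2 unhappy
(1,3)Q 1/2 unhappy
(1,4)Q 2/2 ok
(1,5)Q 3/3 ok
(1,6)Q 1/2 unhappy
(1,7)P 1/2 unhappy
(2,1)Q 1/1 ok
(2,5)Q 1/1 ok
(2,7)P 1/1 ok
(3,2)P 1/2 unhappy
(3,3)P 3/3 ok
(3,4)P 1/2 unhappy
(3,6)P 1/1 ok
(4,1)P 0/1 unhappy
(4,2)Q 0/3 unhappy
(4,3)P 1/3 unhappy
(4,4)Q 0/2 unhappy
(4,6)P 2/2 ok
(4,7)P 1/1 ok
For instance (1,1) has only 1/2 same-type neighbors, below 2/3.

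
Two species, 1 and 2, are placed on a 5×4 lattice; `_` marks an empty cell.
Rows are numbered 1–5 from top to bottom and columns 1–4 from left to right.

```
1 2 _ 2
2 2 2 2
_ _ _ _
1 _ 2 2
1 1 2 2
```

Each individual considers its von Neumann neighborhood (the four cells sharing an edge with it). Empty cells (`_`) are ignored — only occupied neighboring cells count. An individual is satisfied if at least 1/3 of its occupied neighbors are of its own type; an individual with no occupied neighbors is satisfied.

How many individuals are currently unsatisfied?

1

(1,1)1 0/2 unhappy
(1,2)2 1/2 ok
(1,4)2 1/1 ok
(2,1)2 1/2 ok
(2,2)2 3/3 ok
(2,3)2 2/2 ok
(2,4)2 2/2 ok
(4,1)1 1/1 ok
(4,3)2 2/2 ok
(4,4)2 2/2 ok
(5,1)1 2/2 ok
(5,2)1 1/2 ok
(5,3)2 2/3 ok
(5,4)2 2/2 ok
Unsatisfied: (1,1) — 1 in total.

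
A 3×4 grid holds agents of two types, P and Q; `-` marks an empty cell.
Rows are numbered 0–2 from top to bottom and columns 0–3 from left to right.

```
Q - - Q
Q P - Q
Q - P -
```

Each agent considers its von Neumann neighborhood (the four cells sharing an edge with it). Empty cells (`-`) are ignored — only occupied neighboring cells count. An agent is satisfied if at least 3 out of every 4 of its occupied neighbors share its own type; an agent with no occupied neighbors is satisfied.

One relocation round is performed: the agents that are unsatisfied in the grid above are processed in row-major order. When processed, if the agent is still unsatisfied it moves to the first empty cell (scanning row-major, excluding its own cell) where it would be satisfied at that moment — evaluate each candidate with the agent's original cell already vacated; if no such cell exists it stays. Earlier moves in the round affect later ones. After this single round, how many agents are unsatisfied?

Initially unsatisfied (in order): (1,0), (1,1).
  (1,0) → (0,2).
  (1,1): now satisfied by earlier moves; stays.
Resulting grid:
Q - Q Q
- P - Q
Q - P -
All satisfied now.

0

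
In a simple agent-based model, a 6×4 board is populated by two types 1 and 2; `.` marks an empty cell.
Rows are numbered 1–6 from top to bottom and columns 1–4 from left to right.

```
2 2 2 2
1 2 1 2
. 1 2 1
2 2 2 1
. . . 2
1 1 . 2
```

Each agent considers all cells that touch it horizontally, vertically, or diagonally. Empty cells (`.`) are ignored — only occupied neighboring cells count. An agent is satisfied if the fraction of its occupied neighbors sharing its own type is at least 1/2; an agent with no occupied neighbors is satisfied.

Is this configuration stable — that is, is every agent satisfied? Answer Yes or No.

No

(1,1)2 2/3 ok
(1,2)2 3/5 ok
(1,3)2 4/5 ok
(1,4)2 2/3 ok
(2,1)1 1/4 unhappy
(2,2)2 4/7 ok
(2,3)1 2/8 unhappy
(2,4)2 3/5 ok
(3,2)1 2/7 unhappy
(3,3)2 4/8 ok
(3,4)1 2/5 unhappy
(4,1)2 1/2 ok
(4,2)2 3/4 ok
(4,3)2 3/6 ok
(4,4)1 1/4 unhappy
(5,4)2 2/3 ok
(6,1)1 1/1 ok
(6,2)1 1/1 ok
(6,4)2 1/1 ok
For instance (2,1) has only 1/4 same-type neighbors, below 1/2.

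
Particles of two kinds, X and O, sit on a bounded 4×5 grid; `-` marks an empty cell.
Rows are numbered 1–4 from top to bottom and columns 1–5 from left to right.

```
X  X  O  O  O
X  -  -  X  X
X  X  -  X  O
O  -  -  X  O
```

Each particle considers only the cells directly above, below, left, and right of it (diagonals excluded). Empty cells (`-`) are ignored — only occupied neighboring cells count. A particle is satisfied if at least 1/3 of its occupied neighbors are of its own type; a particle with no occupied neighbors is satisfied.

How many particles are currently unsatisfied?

(1,1)X 2/2 ✓
(1,2)X 1/2 ✓
(1,3)O 1/2 ✓
(1,4)O 2/3 ✓
(1,5)O 1/2 ✓
(2,1)X 2/2 ✓
(2,4)X 2/3 ✓
(2,5)X 1/3 ✓
(3,1)X 2/3 ✓
(3,2)X 1/1 ✓
(3,4)X 2/3 ✓
(3,5)O 1/3 ✓
(4,1)O 0/1 ✗
(4,4)X 1/2 ✓
(4,5)O 1/2 ✓
Unsatisfied: (4,1) — 1 in total.

1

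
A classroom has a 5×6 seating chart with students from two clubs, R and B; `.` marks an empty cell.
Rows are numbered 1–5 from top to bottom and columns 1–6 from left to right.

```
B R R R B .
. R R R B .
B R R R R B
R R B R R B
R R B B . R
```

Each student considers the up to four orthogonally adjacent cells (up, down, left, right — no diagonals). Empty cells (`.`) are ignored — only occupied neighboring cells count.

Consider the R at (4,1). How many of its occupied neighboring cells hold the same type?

2

Occupied neighbors of (4,1): (3,1)=B, (5,1)=R, (4,2)=R.
Same type (R): 2 of 3.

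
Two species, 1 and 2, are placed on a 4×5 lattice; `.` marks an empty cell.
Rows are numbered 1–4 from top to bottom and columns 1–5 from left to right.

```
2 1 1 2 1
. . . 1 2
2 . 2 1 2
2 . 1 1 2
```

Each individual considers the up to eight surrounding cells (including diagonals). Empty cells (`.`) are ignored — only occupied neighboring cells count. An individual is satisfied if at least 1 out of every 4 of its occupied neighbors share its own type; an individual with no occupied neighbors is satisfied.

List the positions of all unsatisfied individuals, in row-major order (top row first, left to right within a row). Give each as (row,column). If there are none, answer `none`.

(1,1), (3,3)

(1,1)2 0/1 unhappy
(1,2)1 1/2 ok
(1,3)1 2/3 ok
(1,4)2 1/4 ok
(1,5)1 1/3 ok
(2,4)1 3/7 ok
(2,5)2 2/5 ok
(3,1)2 1/1 ok
(3,3)2 0/4 unhappy
(3,4)1 3/7 ok
(3,5)2 2/5 ok
(4,1)2 1/1 ok
(4,3)1 2/3 ok
(4,4)1 2/5 ok
(4,5)2 1/3 ok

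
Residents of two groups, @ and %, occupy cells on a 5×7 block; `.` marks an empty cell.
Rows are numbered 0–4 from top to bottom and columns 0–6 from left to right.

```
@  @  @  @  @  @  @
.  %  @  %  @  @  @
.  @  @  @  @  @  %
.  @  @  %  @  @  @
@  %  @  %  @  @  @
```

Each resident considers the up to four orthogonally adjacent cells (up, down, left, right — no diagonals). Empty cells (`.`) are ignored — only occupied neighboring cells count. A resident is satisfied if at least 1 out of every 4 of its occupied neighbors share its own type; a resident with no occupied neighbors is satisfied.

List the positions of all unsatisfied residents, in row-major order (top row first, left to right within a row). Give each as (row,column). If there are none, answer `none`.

Row 0: (0,0)@ 1/1 ✓ · (0,1)@ 2/3 ✓ · (0,2)@ 3/3 ✓ · (0,3)@ 2/3 ✓ · (0,4)@ 3/3 ✓ · (0,5)@ 3/3 ✓ · (0,6)@ 2/2 ✓
Row 1: (1,1)% 0/3 ✗ · (1,2)@ 2/4 ✓ · (1,3)% 0/4 ✗ · (1,4)@ 3/4 ✓ · (1,5)@ 4/4 ✓ · (1,6)@ 2/3 ✓
Row 2: (2,1)@ 2/3 ✓ · (2,2)@ 4/4 ✓ · (2,3)@ 2/4 ✓ · (2,4)@ 4/4 ✓ · (2,5)@ 3/4 ✓ · (2,6)% 0/3 ✗
Row 3: (3,1)@ 2/3 ✓ · (3,2)@ 3/4 ✓ · (3,3)% 1/4 ✓ · (3,4)@ 3/4 ✓ · (3,5)@ 4/4 ✓ · (3,6)@ 2/3 ✓
Row 4: (4,0)@ 0/1 ✗ · (4,1)% 0/3 ✗ · (4,2)@ 1/3 ✓ · (4,3)% 1/3 ✓ · (4,4)@ 2/3 ✓ · (4,5)@ 3/3 ✓ · (4,6)@ 2/2 ✓

(1,1), (1,3), (2,6), (4,0), (4,1)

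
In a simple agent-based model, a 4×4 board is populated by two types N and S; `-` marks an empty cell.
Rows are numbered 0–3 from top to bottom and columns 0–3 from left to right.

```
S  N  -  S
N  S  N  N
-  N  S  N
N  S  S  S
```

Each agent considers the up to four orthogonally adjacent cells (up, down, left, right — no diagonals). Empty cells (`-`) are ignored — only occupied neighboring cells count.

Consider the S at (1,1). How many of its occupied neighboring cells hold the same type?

0

Occupied neighbors of (1,1): (0,1)=N, (2,1)=N, (1,0)=N, (1,2)=N.
Same type (S): 0 of 4.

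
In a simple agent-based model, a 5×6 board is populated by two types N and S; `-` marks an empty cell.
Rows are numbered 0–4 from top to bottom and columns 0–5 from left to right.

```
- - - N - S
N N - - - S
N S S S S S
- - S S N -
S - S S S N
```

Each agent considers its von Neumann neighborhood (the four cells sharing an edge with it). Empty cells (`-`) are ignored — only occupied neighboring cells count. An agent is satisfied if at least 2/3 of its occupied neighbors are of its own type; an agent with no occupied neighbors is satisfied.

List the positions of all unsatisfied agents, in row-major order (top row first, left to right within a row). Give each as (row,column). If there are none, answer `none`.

(1,1), (2,0), (2,1), (3,4), (4,4), (4,5)

(0,3)N 0/0 ✓
(0,5)S 1/1 ✓
(1,0)N 2/2 ✓
(1,1)N 1/2 ✗
(1,5)S 2/2 ✓
(2,0)N 1/2 ✗
(2,1)S 1/3 ✗
(2,2)S 3/3 ✓
(2,3)S 3/3 ✓
(2,4)S 2/3 ✓
(2,5)S 2/2 ✓
(3,2)S 3/3 ✓
(3,3)S 3/4 ✓
(3,4)N 0/3 ✗
(4,0)S 0/0 ✓
(4,2)S 2/2 ✓
(4,3)S 3/3 ✓
(4,4)S 1/3 ✗
(4,5)N 0/1 ✗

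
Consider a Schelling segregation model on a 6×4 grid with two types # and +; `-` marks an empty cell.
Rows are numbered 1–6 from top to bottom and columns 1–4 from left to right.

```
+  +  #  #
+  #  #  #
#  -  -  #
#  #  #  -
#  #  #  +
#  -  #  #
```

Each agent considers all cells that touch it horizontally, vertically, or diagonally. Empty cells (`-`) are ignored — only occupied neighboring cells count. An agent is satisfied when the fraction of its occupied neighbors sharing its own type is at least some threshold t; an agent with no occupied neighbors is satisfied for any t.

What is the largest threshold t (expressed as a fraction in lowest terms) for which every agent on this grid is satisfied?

0/1

Row 1: (1,1)+ 2/3 · (1,2)+ 2/5 · (1,3)# 4/5 · (1,4)# 3/3
Row 2: (2,1)+ 2/4 · (2,2)# 3/6 · (2,3)# 5/6 · (2,4)# 4/4
Row 3: (3,1)# 3/4 · (3,4)# 3/3
Row 4: (4,1)# 4/4 · (4,2)# 6/6 · (4,3)# 4/5
Row 5: (5,1)# 4/4 · (5,2)# 7/7 · (5,3)# 5/6 · (5,4)+ 0/4
Row 6: (6,1)# 2/2 · (6,3)# 3/4 · (6,4)# 2/3
The smallest same-type fraction is 0/4 at (5,4), which reduces to 0/1. Any threshold above that leaves this agent unsatisfied.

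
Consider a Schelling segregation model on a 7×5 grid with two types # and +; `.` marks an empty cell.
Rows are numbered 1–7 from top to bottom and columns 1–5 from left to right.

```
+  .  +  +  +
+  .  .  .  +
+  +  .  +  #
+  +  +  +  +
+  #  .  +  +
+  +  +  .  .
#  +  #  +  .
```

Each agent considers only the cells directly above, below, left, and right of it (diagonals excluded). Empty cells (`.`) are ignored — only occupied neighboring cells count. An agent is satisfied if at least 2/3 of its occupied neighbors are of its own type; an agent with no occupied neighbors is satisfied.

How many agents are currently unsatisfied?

(1,1)+ 1/1 ok
(1,3)+ 1/1 ok
(1,4)+ 2/2 ok
(1,5)+ 2/2 ok
(2,1)+ 2/2 ok
(2,5)+ 1/2 unhappy
(3,1)+ 3/3 ok
(3,2)+ 2/2 ok
(3,4)+ 1/2 unhappy
(3,5)# 0/3 unhappy
(4,1)+ 3/3 ok
(4,2)+ 3/4 ok
(4,3)+ 2/2 ok
(4,4)+ 4/4 ok
(4,5)+ 2/3 ok
(5,1)+ 2/3 ok
(5,2)# 0/3 unhappy
(5,4)+ 2/2 ok
(5,5)+ 2/2 ok
(6,1)+ 2/3 ok
(6,2)+ 3/4 ok
(6,3)+ 1/2 unhappy
(7,1)# 0/2 unhappy
(7,2)+ 1/3 unhappy
(7,3)# 0/3 unhappy
(7,4)+ 0/1 unhappy
Unsatisfied: (2,5), (3,4), (3,5), (5,2), (6,3), (7,1), (7,2), (7,3), (7,4) — 9 in total.

9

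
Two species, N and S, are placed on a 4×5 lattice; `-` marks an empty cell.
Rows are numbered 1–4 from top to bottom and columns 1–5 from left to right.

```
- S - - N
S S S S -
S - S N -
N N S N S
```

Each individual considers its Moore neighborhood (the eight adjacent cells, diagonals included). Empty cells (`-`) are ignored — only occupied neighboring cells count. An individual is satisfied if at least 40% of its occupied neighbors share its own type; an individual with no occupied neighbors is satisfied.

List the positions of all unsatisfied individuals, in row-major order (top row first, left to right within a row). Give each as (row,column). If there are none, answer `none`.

(1,5), (3,4), (4,2), (4,3), (4,4), (4,5)

Row 1: (1,2)S 3/3 ok · (1,5)N 0/1 unhappy
Row 2: (2,1)S 3/3 ok · (2,2)S 5/5 ok · (2,3)S 4/5 ok · (2,4)S 2/4 ok
Row 3: (3,1)S 2/4 ok · (3,3)S 4/7 ok · (3,4)N 1/6 unhappy
Row 4: (4,1)N 1/2 ok · (4,2)N 1/4 unhappy · (4,3)S 1/4 unhappy · (4,4)N 1/4 unhappy · (4,5)S 0/2 unhappy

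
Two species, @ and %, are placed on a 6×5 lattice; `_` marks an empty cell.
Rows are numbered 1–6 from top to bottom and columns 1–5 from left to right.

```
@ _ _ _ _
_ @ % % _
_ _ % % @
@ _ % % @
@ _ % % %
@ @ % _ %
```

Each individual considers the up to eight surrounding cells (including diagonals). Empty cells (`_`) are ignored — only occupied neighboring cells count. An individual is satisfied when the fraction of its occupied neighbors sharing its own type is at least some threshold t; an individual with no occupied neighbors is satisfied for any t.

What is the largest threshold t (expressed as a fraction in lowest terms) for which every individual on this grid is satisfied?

1/5

Row 1: (1,1)@ 1/1
Row 2: (2,2)@ 1/3 · (2,3)% 3/4 · (2,4)% 3/4
Row 3: (3,3)% 5/6 · (3,4)% 5/7 · (3,5)@ 1/4
Row 4: (4,1)@ 1/1 · (4,3)% 5/5 · (4,4)% 6/8 · (4,5)@ 1/5
Row 5: (5,1)@ 3/3 · (5,3)% 4/5 · (5,4)% 6/7 · (5,5)% 3/4
Row 6: (6,1)@ 2/2 · (6,2)@ 2/4 · (6,3)% 2/3 · (6,5)% 2/2
The smallest same-type fraction is 1/5 at (4,5), which reduces to 1/5. Any threshold above that leaves this individual unsatisfied.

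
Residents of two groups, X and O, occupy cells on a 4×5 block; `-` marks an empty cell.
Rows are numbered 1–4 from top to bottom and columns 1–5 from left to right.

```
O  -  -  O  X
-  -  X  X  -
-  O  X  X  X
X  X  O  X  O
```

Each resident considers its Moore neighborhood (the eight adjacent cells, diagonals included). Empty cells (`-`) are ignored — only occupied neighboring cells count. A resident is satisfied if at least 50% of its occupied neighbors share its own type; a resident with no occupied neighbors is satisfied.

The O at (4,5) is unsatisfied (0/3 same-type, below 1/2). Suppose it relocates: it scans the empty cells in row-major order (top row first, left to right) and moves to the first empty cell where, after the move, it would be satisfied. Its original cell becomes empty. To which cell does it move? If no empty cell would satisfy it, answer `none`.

Vacating (4,5). Empty cells in order:
  (1,2): 1/2 same-type → satisfied — stop here.

(1,2)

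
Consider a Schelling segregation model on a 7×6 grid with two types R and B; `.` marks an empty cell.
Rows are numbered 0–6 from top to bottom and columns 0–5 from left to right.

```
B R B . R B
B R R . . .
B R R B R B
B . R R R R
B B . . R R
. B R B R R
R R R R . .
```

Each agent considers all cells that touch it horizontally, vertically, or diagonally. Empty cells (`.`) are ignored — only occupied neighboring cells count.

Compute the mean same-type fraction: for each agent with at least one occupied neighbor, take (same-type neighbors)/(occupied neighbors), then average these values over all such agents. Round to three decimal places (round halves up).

0.537

(0,0)B 1/3
(0,1)R 2/5
(0,2)B 0/3
(0,4)R 0/1
(0,5)B 0/1
(1,0)B 2/5
(1,1)R 4/8
(1,2)R 4/6
(2,0)B 2/4
(2,1)R 4/7
(2,2)R 5/6
(2,3)B 0/6
(2,4)R 3/5
(2,5)B 0/3
(3,0)B 3/4
(3,2)R 3/5
(3,3)R 5/6
(3,4)R 5/7
(3,5)R 4/5
(4,0)B 3/3
(4,1)B 3/5
(4,4)R 6/7
(4,5)R 5/5
(5,1)B 2/6
(5,2)R 3/6
(5,3)B 0/5
(5,4)R 4/5
(5,5)R 3/3
(6,0)R 1/2
(6,1)R 3/4
(6,2)R 3/5
(6,3)R 3/4
Sum over 32 agents: 1/3 + 2/5 + 0/3 + 0/1 + 0/1 + 2/5 + 4/8 + 4/6 + 2/4 + 4/7 + 5/6 + 0/6 + 3/5 + 0/3 + 3/4 + 3/5 + 5/6 + 5/7 + 4/5 + 3/3 + 3/5 + 6/7 + 5/5 + 2/6 + 3/6 + 0/5 + 4/5 + 3/3 + 1/2 + 3/4 + 3/5 + 3/4 = 2407/140; mean = 2407/140 ÷ 32 = 2407/4480 = 0.537276… → 0.537.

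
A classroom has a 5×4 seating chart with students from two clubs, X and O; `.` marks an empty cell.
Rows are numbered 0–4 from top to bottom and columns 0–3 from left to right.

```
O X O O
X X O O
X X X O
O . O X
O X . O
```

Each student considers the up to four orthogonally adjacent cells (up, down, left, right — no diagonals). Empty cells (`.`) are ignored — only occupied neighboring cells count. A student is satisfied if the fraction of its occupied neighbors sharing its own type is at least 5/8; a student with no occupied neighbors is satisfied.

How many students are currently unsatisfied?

11

(0,0)O 0/2 ✗
(0,1)X 1/3 ✗
(0,2)O 2/3 ✓
(0,3)O 2/2 ✓
(1,0)X 2/3 ✓
(1,1)X 3/4 ✓
(1,2)O 2/4 ✗
(1,3)O 3/3 ✓
(2,0)X 2/3 ✓
(2,1)X 3/3 ✓
(2,2)X 1/4 ✗
(2,3)O 1/3 ✗
(3,0)O 1/2 ✗
(3,2)O 0/2 ✗
(3,3)X 0/3 ✗
(4,0)O 1/2 ✗
(4,1)X 0/1 ✗
(4,3)O 0/1 ✗
Unsatisfied: (0,0), (0,1), (1,2), (2,2), (2,3), (3,0), (3,2), (3,3), (4,0), (4,1), (4,3) — 11 in total.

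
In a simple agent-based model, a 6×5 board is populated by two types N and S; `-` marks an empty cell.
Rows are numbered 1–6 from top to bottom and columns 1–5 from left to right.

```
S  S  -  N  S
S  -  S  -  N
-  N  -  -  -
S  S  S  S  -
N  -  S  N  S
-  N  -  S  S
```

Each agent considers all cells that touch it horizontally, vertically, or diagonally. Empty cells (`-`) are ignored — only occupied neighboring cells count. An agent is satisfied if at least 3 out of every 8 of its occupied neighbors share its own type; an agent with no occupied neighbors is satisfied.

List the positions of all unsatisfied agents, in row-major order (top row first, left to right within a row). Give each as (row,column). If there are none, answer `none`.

(1,1)S 2/2 ✓
(1,2)S 3/3 ✓
(1,4)N 1/3 ✗
(1,5)S 0/2 ✗
(2,1)S 2/3 ✓
(2,3)S 1/3 ✗
(2,5)N 1/2 ✓
(3,2)N 0/5 ✗
(4,1)S 1/3 ✗
(4,2)S 3/5 ✓
(4,3)S 3/5 ✓
(4,4)S 3/4 ✓
(5,1)N 1/3 ✗
(5,3)S 4/6 ✓
(5,4)N 0/6 ✗
(5,5)S 3/4 ✓
(6,2)N 1/2 ✓
(6,4)S 3/4 ✓
(6,5)S 2/3 ✓

(1,4), (1,5), (2,3), (3,2), (4,1), (5,1), (5,4)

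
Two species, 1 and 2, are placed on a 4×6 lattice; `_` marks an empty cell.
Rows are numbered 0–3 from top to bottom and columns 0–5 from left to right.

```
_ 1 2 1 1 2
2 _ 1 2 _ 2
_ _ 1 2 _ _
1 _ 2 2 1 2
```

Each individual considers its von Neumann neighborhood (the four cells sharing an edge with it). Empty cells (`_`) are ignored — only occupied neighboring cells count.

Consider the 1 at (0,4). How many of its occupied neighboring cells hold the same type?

Occupied neighbors of (0,4): (0,3)=1, (0,5)=2.
Same type (1): 1 of 2.

1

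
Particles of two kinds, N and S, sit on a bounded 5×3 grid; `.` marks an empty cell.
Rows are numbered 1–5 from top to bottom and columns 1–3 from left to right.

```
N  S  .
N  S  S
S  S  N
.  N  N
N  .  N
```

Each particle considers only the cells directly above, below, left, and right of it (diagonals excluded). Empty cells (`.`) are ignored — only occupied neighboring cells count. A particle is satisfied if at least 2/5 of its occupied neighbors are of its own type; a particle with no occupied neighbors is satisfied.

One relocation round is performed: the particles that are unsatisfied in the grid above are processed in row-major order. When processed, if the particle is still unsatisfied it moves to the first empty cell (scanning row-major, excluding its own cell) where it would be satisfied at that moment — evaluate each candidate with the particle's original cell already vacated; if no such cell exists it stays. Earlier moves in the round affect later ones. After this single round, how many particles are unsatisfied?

1

Initially unsatisfied (in order): (2,1), (3,3).
  (2,1) → (4,1).
  (3,3) → (5,2).
Resulting grid:
N S .
. S S
S S .
N N N
N N N
Unsatisfied now: (1,1).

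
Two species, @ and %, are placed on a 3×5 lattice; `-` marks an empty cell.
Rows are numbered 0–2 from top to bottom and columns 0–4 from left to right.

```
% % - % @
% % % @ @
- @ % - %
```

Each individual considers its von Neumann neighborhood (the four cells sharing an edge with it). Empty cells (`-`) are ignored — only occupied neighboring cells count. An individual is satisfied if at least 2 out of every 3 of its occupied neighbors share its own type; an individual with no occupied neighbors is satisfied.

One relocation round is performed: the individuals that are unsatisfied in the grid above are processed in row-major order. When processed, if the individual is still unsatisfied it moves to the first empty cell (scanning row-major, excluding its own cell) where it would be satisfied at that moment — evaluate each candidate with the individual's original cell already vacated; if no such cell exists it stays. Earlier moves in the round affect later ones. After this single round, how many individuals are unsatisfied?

Initially unsatisfied (in order): (0,3), (0,4), (1,3), (2,1), (2,2), (2,4).
  (0,3) → (0,2).
  (0,4): now satisfied by earlier moves; stays.
  (1,3): no empty cell satisfies it; stays.
  (2,1) → (0,3).
  (2,2): now satisfied by earlier moves; stays.
  (2,4) → (2,0).
Resulting grid:
% % % @ @
% % % @ @
% - % - -
All satisfied now.

0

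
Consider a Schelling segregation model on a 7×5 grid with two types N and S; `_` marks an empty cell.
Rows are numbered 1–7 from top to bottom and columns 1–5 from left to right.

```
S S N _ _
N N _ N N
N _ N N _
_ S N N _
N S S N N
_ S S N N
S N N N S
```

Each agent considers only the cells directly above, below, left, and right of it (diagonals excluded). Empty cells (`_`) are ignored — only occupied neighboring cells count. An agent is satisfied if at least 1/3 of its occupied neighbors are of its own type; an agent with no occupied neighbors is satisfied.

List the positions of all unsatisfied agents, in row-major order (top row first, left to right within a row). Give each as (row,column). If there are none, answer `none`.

(1,3), (5,1), (7,1), (7,5)

Row 1: (1,1)S 1/2 satisfied · (1,2)S 1/3 satisfied · (1,3)N 0/1 not
Row 2: (2,1)N 2/3 satisfied · (2,2)N 1/2 satisfied · (2,4)N 2/2 satisfied · (2,5)N 1/1 satisfied
Row 3: (3,1)N 1/1 satisfied · (3,3)N 2/2 satisfied · (3,4)N 3/3 satisfied
Row 4: (4,2)S 1/2 satisfied · (4,3)N 2/4 satisfied · (4,4)N 3/3 satisfied
Row 5: (5,1)N 0/1 not · (5,2)S 3/4 satisfied · (5,3)S 2/4 satisfied · (5,4)N 3/4 satisfied · (5,5)N 2/2 satisfied
Row 6: (6,2)S 2/3 satisfied · (6,3)S 2/4 satisfied · (6,4)N 3/4 satisfied · (6,5)N 2/3 satisfied
Row 7: (7,1)S 0/1 not · (7,2)N 1/3 satisfied · (7,3)N 2/3 satisfied · (7,4)N 2/3 satisfied · (7,5)S 0/2 not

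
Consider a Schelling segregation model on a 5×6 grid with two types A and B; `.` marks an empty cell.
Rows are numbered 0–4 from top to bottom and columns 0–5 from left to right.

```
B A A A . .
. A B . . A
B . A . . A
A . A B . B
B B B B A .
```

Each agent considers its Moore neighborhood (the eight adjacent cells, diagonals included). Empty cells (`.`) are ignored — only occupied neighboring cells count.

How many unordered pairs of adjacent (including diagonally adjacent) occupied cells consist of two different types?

Scan each occupied cell's neighbors to the right and below (and the two forward diagonals) so each pair is counted once.
Row 0: B(0,0)–A(0,1)≠ B(0,0)–A(1,1)≠ A(0,1)–A(0,2)= A(0,1)–A(1,1)= A(0,1)–B(1,2)≠ A(0,2)–A(0,3)= A(0,2)–B(1,2)≠ A(0,2)–A(1,1)= A(0,3)–B(1,2)≠  → 5/9 unlike.
Row 1: A(1,1)–B(1,2)≠ A(1,1)–A(2,2)= A(1,1)–B(2,0)≠ B(1,2)–A(2,2)≠ A(1,5)–A(2,5)=  → 3/5 unlike.
Row 2: B(2,0)–A(3,0)≠ A(2,2)–A(3,2)= A(2,2)–B(3,3)≠ A(2,5)–B(3,5)≠  → 3/4 unlike.
Row 3: A(3,0)–B(4,0)≠ A(3,0)–B(4,1)≠ A(3,2)–B(3,3)≠ A(3,2)–B(4,2)≠ A(3,2)–B(4,3)≠ A(3,2)–B(4,1)≠ B(3,3)–B(4,3)= B(3,3)–A(4,4)≠ B(3,3)–B(4,2)= B(3,5)–A(4,4)≠  → 8/10 unlike.
Row 4: B(4,0)–B(4,1)= B(4,1)–B(4,2)= B(4,2)–B(4,3)= B(4,3)–A(4,4)≠  → 1/4 unlike.
Total adjacent occupied pairs: 32; unlike-type pairs: 20.

20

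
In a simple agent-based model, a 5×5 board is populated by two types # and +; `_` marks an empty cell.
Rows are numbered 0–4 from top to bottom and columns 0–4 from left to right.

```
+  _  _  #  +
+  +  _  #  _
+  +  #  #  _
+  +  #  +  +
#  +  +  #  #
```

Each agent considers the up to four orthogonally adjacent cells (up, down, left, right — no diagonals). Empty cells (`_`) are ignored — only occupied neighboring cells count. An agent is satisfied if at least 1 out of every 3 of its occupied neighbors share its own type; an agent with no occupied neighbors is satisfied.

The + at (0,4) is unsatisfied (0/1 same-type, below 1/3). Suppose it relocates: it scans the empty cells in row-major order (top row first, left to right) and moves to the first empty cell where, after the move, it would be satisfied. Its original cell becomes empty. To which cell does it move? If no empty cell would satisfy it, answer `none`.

(0,1)

Vacating (0,4). Empty cells in order:
  (0,1): 2/2 same-type → satisfied — stop here.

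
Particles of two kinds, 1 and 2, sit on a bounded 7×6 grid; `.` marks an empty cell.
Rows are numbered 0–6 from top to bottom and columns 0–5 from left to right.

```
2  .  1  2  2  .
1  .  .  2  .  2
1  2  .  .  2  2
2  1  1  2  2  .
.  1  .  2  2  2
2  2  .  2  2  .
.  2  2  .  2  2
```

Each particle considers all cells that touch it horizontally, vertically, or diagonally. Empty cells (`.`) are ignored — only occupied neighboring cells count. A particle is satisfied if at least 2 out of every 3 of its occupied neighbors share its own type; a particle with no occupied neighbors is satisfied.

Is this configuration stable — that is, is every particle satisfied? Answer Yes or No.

(0,0)2 0/1 unhappy
(0,2)1 0/2 unhappy
(0,3)2 2/3 ok
(0,4)2 3/3 ok
(1,0)1 1/3 unhappy
(1,3)2 3/4 ok
(1,5)2 3/3 ok
(2,0)1 2/4 unhappy
(2,1)2 1/5 unhappy
(2,4)2 5/5 ok
(2,5)2 3/3 ok
(3,0)2 1/4 unhappy
(3,1)1 3/5 unhappy
(3,2)1 2/5 unhappy
(3,3)2 4/5 ok
(3,4)2 6/6 ok
(4,1)1 2/5 unhappy
(4,3)2 5/6 ok
(4,4)2 6/6 ok
(4,5)2 3/3 ok
(5,0)2 2/3 ok
(5,1)2 3/4 ok
(5,3)2 5/5 ok
(5,4)2 6/6 ok
(6,1)2 3/3 ok
(6,2)2 3/3 ok
(6,4)2 3/3 ok
(6,5)2 2/2 ok
For instance (0,0) has only 0/1 same-type neighbors, below 2/3.

No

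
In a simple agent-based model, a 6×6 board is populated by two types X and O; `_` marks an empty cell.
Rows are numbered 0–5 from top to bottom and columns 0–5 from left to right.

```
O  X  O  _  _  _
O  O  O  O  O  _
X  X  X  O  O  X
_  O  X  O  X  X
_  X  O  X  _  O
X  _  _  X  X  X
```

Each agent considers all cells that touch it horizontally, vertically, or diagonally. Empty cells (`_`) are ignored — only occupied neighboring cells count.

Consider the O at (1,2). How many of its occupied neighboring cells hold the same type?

Occupied neighbors of (1,2): (0,1)=X, (0,2)=O, (1,1)=O, (1,3)=O, (2,1)=X, (2,2)=X, (2,3)=O.
Same type (O): 4 of 7.

4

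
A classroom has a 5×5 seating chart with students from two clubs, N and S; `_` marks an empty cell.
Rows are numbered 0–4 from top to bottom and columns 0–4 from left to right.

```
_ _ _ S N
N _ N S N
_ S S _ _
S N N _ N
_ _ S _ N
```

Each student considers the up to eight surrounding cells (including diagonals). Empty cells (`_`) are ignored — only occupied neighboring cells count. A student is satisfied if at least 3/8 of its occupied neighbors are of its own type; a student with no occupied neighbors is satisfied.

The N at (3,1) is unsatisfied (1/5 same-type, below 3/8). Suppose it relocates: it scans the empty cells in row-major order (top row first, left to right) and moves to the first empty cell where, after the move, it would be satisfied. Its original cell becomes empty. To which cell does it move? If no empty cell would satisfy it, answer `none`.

(0,0)

Vacating (3,1). Empty cells in order:
  (0,0): 1/1 same-type → satisfied — stop here.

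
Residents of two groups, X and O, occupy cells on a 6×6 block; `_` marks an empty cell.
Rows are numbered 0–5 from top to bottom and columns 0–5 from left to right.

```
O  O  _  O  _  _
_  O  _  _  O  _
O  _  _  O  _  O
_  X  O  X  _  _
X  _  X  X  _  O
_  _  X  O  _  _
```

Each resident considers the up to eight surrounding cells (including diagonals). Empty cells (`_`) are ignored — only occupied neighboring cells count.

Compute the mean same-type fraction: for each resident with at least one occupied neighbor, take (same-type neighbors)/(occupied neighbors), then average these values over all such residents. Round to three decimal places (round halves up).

Row 0: (0,0)O 2/2 · (0,1)O 2/2 · (0,3)O 1/1
Row 1: (1,1)O 3/3 · (1,4)O 3/3
Row 2: (2,0)O 1/2 · (2,3)O 2/3 · (2,5)O 1/1
Row 3: (3,1)X 2/4 · (3,2)O 1/5 · (3,3)X 2/4
Row 4: (4,0)X 1/1 · (4,2)X 4/6 · (4,3)X 3/5 · (4,5)O — no occupied neighbors
Row 5: (5,2)X 2/3 · (5,3)O 0/3
Sum over 16 residents: 2/2 + 2/2 + 1/1 + 3/3 + 3/3 + 1/2 + 2/3 + 1/1 + 2/4 + 1/5 + 2/4 + 1/1 + 4/6 + 3/5 + 2/3 + 0/3 = 113/10; mean = 113/10 ÷ 16 = 113/160 = 0.70625 → 0.706.

0.706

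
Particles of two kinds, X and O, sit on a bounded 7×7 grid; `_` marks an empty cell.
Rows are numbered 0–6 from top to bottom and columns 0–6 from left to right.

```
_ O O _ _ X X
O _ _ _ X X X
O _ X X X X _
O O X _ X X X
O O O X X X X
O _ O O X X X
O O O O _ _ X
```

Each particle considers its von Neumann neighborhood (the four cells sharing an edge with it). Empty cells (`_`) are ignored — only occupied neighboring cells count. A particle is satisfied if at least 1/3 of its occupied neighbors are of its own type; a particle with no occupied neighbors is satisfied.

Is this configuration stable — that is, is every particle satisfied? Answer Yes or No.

(0,1)O 1/1 ✓
(0,2)O 1/1 ✓
(0,5)X 2/2 ✓
(0,6)X 2/2 ✓
(1,0)O 1/1 ✓
(1,4)X 2/2 ✓
(1,5)X 4/4 ✓
(1,6)X 2/2 ✓
(2,0)O 2/2 ✓
(2,2)X 2/2 ✓
(2,3)X 2/2 ✓
(2,4)X 4/4 ✓
(2,5)X 3/3 ✓
(3,0)O 3/3 ✓
(3,1)O 2/3 ✓
(3,2)X 1/3 ✓
(3,4)X 3/3 ✓
(3,5)X 4/4 ✓
(3,6)X 2/2 ✓
(4,0)O 3/3 ✓
(4,1)O 3/3 ✓
(4,2)O 2/4 ✓
(4,3)X 1/3 ✓
(4,4)X 4/4 ✓
(4,5)X 4/4 ✓
(4,6)X 3/3 ✓
(5,0)O 2/2 ✓
(5,2)O 3/3 ✓
(5,3)O 2/4 ✓
(5,4)X 2/3 ✓
(5,5)X 3/3 ✓
(5,6)X 3/3 ✓
(6,0)O 2/2 ✓
(6,1)O 2/2 ✓
(6,2)O 3/3 ✓
(6,3)O 2/2 ✓
(6,6)X 1/1 ✓
All meet the threshold, so the configuration is stable.

Yes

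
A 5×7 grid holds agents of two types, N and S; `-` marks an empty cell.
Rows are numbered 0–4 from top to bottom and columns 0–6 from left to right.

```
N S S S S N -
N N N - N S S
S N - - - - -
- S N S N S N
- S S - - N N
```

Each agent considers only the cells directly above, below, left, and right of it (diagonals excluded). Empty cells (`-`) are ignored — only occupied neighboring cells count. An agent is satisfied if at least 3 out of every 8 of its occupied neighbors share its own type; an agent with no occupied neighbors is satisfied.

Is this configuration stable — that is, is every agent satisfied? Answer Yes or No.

Row 0: (0,0)N 1/2 satisfied · (0,1)S 1/3 not · (0,2)S 2/3 satisfied · (0,3)S 2/2 satisfied · (0,4)S 1/3 not · (0,5)N 0/2 not
Row 1: (1,0)N 2/3 satisfied · (1,1)N 3/4 satisfied · (1,2)N 1/2 satisfied · (1,4)N 0/2 not · (1,5)S 1/3 not · (1,6)S 1/1 satisfied
Row 2: (2,0)S 0/2 not · (2,1)N 1/3 not
Row 3: (3,1)S 1/3 not · (3,2)N 0/3 not · (3,3)S 0/2 not · (3,4)N 0/2 not · (3,5)S 0/3 not · (3,6)N 1/2 satisfied
Row 4: (4,1)S 2/2 satisfied · (4,2)S 1/2 satisfied · (4,5)N 1/2 satisfied · (4,6)N 2/2 satisfied
For instance (0,1) has only 1/3 same-type neighbors, below 3/8.

No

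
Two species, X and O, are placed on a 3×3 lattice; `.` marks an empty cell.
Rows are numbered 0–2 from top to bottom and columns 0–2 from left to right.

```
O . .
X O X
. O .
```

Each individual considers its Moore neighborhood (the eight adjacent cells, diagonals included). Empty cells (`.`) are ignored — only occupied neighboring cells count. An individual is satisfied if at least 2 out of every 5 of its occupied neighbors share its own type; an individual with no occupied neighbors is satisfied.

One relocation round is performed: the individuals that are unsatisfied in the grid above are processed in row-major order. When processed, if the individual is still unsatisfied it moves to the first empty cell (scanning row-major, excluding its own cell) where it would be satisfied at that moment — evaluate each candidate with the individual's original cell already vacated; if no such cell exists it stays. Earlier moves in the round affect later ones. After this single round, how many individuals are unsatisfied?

Initially unsatisfied (in order): (1,0), (1,2), (2,1).
  (1,0) → (0,2).
  (1,2): no empty cell satisfies it; stays.
  (2,1): now satisfied by earlier moves; stays.
Resulting grid:
O . X
. O X
. O .
Unsatisfied now: (1,2).

1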